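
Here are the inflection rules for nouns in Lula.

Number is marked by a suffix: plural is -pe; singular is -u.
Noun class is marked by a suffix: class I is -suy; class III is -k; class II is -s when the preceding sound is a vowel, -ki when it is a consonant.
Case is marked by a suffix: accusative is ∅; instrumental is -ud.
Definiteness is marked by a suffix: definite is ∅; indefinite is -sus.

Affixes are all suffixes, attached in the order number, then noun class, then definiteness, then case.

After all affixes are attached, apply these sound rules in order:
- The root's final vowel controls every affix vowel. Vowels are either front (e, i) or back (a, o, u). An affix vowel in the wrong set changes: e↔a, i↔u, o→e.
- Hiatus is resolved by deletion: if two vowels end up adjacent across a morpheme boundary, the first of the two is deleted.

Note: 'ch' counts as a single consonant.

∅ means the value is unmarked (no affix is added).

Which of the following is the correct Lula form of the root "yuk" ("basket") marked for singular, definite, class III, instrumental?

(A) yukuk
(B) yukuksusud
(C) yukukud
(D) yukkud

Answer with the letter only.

Attach number singular -u → yuku.
Attach noun class class III -k → yukuk.
definiteness = definite: zero marking, form stays yukuk.
Attach case instrumental -ud → yukukud.
Vowel harmony: no change.
Vowel deletion: no change.
So the correct form is yukukud, option (C).
(A) yukuk is wrong: it uses accusative instead of instrumental for case.
(D) yukkud is wrong: it has the affixes in the wrong order.
(B) yukuksusud is wrong: it uses indefinite instead of definite for definiteness.

C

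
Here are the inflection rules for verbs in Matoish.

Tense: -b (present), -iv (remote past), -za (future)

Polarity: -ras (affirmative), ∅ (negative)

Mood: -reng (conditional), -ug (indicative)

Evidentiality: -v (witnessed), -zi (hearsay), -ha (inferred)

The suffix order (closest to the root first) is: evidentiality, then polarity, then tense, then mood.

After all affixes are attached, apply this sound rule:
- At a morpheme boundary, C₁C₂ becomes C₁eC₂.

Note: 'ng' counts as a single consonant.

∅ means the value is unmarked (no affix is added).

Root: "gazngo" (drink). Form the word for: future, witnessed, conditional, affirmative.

Attach evidentiality witnessed -v → gazngov.
Attach polarity affirmative -ras → gazngovras.
Attach tense future -za → gazngovrasza.
Attach mood conditional -reng → gazngovraszareng.
Apply epenthesis: gazngovraszareng → gazngoverasezareng.

gazngoverasezareng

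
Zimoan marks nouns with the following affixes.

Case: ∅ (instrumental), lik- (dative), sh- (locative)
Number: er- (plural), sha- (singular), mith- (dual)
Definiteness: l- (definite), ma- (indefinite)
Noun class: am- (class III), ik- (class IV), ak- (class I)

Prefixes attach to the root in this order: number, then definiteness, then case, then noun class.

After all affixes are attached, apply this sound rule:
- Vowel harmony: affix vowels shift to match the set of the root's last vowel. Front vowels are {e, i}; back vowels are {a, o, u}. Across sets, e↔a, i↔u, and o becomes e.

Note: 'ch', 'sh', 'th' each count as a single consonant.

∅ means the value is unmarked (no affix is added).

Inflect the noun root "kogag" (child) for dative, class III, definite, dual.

Attach number dual mith- → mithkogag.
Attach definiteness definite l- → lmithkogag.
Attach case dative lik- → liklmithkogag.
Attach noun class class III am- → amliklmithkogag.
Apply vowel harmony: amliklmithkogag → amluklmuthkogag.

amluklmuthkogag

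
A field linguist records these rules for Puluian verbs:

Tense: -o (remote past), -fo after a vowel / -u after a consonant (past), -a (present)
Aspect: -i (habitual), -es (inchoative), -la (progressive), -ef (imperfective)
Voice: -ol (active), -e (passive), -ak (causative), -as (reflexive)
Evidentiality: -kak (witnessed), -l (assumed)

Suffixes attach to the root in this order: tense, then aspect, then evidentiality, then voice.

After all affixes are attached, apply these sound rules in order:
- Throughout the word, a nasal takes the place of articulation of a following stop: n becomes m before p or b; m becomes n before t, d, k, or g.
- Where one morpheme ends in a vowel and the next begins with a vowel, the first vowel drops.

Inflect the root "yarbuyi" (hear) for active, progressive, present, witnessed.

yarbuyalakakol

Attach tense present -a → yarbuyia.
Attach aspect progressive -la → yarbuyiala.
Attach evidentiality witnessed -kak → yarbuyialakak.
Attach voice active -ol → yarbuyialakakol.
Nasal assimilation: no change.
Apply vowel deletion: yarbuyialakakol → yarbuyalakakol.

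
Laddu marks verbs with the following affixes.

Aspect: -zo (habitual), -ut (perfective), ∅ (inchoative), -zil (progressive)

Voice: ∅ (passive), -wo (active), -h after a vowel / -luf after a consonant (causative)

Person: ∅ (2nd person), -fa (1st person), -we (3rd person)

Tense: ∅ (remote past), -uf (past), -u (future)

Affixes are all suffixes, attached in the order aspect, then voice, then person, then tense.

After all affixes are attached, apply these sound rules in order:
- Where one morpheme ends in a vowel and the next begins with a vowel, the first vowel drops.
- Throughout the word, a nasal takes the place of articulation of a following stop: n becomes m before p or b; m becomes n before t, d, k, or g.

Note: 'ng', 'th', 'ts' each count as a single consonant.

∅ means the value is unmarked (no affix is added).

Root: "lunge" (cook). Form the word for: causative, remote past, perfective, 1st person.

Attach aspect perfective -ut → lungeut.
Attach voice causative -luf (after consonant 't') → lungeutluf.
Attach person 1st person -fa → lungeutluffa.
tense = remote past: zero marking, form stays lungeutluffa.
Apply vowel deletion: lungeutluffa → lungutluffa.
Nasal assimilation: no change.

lungutluffa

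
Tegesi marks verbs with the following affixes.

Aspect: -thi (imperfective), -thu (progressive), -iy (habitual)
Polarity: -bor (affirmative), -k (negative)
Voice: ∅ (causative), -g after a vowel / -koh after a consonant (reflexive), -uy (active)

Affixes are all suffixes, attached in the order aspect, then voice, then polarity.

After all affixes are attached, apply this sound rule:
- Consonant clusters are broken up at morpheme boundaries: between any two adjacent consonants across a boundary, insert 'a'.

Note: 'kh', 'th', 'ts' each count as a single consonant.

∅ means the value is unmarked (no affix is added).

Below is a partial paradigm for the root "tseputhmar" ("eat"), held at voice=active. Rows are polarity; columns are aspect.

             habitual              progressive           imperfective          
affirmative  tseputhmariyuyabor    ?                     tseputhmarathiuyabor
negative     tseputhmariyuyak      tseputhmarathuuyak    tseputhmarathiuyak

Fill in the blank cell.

Attach aspect progressive -thu → tseputhmarthu.
Attach voice active -uy → tseputhmarthuuy.
Attach polarity affirmative -bor → tseputhmarthuuybor.
Apply epenthesis: tseputhmarthuuybor → tseputhmarathuuyabor.

tseputhmarathuuyabor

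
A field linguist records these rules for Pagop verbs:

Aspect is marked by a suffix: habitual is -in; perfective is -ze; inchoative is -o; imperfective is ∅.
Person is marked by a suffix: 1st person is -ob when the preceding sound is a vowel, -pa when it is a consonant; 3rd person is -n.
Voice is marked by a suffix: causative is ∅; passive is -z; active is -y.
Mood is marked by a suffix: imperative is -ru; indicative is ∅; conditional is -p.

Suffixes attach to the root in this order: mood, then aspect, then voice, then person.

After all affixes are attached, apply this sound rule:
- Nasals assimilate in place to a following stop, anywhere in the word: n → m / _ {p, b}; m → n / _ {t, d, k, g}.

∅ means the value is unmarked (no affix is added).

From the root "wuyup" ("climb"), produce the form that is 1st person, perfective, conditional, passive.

wuyuppzezpa

Attach mood conditional -p → wuyupp.
Attach aspect perfective -ze → wuyuppze.
Attach voice passive -z → wuyuppzez.
Attach person 1st person -pa (after consonant 'z') → wuyuppzezpa.
Nasal assimilation: no change.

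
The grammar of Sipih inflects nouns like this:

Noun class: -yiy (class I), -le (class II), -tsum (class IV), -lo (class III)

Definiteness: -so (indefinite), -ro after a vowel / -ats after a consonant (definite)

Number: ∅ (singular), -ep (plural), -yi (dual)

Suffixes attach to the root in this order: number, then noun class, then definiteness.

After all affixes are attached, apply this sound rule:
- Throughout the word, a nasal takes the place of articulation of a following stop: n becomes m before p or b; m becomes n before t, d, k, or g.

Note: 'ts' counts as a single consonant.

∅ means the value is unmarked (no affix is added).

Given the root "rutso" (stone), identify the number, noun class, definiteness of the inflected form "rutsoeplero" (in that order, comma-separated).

plural, class II, definite

Segment: rutso-ep-le-ro.
number: -ep → plural.
noun class: -le → class II.
definiteness: -ro/ats → definite.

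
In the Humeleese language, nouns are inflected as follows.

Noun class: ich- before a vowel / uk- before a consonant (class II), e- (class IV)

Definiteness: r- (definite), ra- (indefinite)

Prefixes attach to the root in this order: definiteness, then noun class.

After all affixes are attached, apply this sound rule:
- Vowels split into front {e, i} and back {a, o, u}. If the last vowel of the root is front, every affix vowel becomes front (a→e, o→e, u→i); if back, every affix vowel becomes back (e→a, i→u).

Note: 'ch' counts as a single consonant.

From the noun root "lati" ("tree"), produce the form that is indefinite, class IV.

erelati

Attach definiteness indefinite ra- → ralati.
Attach noun class class IV e- → eralati.
Apply vowel harmony: eralati → erelati.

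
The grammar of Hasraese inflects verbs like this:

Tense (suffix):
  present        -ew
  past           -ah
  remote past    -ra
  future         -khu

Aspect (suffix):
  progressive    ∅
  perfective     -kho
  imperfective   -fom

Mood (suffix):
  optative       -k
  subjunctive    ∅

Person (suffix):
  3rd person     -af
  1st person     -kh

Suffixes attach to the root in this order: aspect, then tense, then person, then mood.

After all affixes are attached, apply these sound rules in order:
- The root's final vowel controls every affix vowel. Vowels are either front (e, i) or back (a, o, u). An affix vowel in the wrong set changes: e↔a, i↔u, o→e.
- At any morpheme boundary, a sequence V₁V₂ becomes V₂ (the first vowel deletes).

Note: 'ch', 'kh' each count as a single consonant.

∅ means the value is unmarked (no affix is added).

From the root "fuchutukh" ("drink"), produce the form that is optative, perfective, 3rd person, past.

fuchutukhkhahafk

Attach aspect perfective -kho → fuchutukhkho.
Attach tense past -ah → fuchutukhkhoah.
Attach person 3rd person -af → fuchutukhkhoahaf.
Attach mood optative -k → fuchutukhkhoahafk.
Vowel harmony: no change.
Apply vowel deletion: fuchutukhkhoahafk → fuchutukhkhahafk.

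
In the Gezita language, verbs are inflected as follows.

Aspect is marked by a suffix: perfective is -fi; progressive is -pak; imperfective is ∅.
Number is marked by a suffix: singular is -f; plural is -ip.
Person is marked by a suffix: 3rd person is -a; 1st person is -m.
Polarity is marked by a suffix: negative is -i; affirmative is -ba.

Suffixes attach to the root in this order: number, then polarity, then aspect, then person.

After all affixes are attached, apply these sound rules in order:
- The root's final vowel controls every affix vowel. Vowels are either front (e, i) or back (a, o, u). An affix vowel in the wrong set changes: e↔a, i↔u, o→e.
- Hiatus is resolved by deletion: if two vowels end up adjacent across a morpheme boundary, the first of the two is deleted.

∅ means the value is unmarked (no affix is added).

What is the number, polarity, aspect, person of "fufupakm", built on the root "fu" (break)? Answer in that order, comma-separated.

Segment: fu-f-i-pak-m.
number: -f → singular.
polarity: -i → negative.
aspect: -pak → progressive.
person: -m → 1st person.

singular, negative, progressive, 1st person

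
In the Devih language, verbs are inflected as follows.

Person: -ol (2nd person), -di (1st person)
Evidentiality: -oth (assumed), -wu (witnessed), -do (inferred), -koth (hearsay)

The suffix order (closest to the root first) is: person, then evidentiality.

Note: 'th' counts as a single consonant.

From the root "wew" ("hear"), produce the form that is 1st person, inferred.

wewdido

Attach person 1st person -di → wewdi.
Attach evidentiality inferred -do → wewdido.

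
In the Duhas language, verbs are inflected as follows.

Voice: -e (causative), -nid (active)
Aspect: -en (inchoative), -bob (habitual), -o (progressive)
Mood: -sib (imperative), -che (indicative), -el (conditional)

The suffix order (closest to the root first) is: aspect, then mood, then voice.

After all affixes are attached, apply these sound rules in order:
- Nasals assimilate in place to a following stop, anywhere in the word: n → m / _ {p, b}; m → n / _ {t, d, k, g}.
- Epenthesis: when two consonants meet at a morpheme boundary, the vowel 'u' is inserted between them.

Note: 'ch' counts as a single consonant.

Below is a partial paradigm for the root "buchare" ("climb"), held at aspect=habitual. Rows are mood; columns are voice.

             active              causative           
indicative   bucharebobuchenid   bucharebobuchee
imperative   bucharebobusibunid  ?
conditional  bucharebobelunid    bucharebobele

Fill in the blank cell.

bucharebobusibe

Attach aspect habitual -bob → bucharebob.
Attach mood imperative -sib → bucharebobsib.
Attach voice causative -e → bucharebobsibe.
Nasal assimilation: no change.
Apply epenthesis: bucharebobsibe → bucharebobusibe.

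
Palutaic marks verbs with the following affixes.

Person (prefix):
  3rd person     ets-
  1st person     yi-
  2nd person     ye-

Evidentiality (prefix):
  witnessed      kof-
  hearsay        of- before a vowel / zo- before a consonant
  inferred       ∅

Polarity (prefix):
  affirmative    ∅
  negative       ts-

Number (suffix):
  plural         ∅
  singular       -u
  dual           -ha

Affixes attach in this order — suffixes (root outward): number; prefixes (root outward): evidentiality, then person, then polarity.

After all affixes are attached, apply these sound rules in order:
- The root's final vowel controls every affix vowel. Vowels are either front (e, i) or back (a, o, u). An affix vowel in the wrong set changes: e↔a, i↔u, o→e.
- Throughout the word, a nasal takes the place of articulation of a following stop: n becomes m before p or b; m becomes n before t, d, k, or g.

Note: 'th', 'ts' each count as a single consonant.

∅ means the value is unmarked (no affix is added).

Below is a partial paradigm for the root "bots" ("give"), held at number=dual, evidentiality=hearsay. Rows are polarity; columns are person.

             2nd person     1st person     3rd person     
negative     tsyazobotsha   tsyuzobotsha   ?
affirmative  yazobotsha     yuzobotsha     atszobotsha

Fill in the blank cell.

tsatszobotsha

Attach number dual -ha → botsha.
Attach evidentiality hearsay zo- (before consonant 'b') → zobotsha.
Attach person 3rd person ets- → etszobotsha.
Attach polarity negative ts- → tsetszobotsha.
Apply vowel harmony: tsetszobotsha → tsatszobotsha.
Nasal assimilation: no change.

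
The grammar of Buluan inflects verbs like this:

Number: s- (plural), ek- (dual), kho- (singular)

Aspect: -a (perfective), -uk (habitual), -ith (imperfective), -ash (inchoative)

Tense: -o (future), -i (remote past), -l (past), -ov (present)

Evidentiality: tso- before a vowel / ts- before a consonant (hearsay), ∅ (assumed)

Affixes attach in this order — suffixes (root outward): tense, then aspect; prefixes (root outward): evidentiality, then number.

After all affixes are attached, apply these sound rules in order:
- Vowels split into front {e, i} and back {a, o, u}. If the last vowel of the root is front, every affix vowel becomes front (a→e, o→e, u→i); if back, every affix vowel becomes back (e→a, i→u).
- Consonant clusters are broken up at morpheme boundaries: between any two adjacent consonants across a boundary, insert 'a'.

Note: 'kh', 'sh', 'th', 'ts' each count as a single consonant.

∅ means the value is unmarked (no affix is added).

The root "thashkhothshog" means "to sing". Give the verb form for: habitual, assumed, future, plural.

sathashkhothshogouk

Attach tense future -o → thashkhothshogo.
evidentiality = assumed: zero marking, form stays thashkhothshogo.
Attach number plural s- → sthashkhothshogo.
Attach aspect habitual -uk → sthashkhothshogouk.
Vowel harmony: no change.
Apply epenthesis: sthashkhothshogouk → sathashkhothshogouk.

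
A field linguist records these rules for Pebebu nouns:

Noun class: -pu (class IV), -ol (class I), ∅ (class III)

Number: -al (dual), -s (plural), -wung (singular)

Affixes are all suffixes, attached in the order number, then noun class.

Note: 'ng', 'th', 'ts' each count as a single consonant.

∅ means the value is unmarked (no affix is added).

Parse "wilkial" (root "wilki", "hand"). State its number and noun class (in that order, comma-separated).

dual, class III

Segment: wilki-al.
number: -al → dual.
noun class: ∅ → class III.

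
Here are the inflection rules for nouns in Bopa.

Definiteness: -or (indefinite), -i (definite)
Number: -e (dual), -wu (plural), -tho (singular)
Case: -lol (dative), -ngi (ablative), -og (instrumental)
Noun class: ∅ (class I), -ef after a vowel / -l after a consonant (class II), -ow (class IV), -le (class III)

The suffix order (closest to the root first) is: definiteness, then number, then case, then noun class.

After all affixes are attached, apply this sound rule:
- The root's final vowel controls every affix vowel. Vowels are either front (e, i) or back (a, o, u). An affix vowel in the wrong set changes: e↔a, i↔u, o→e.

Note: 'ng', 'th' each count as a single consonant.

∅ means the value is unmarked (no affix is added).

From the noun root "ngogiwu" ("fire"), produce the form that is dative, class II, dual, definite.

Attach definiteness definite -i → ngogiwui.
Attach number dual -e → ngogiwuie.
Attach case dative -lol → ngogiwuielol.
Attach noun class class II -l (after consonant 'l') → ngogiwuieloll.
Apply vowel harmony: ngogiwuieloll → ngogiwuualoll.

ngogiwuualoll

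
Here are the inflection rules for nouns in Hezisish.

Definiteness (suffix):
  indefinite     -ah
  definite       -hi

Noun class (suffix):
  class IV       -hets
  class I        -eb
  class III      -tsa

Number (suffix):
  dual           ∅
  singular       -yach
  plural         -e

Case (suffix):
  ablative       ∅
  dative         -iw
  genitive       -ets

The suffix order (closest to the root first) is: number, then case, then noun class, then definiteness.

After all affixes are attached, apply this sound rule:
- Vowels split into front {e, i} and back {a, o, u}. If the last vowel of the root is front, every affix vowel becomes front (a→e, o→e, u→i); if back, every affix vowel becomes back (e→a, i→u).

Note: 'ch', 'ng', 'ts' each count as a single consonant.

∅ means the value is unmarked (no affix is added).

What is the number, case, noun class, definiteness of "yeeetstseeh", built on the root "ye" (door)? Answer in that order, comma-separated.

Segment: ye-e-ets-tsa-ah.
number: -e → plural.
case: -ets → genitive.
noun class: -tsa → class III.
definiteness: -ah → indefinite.

plural, genitive, class III, indefinite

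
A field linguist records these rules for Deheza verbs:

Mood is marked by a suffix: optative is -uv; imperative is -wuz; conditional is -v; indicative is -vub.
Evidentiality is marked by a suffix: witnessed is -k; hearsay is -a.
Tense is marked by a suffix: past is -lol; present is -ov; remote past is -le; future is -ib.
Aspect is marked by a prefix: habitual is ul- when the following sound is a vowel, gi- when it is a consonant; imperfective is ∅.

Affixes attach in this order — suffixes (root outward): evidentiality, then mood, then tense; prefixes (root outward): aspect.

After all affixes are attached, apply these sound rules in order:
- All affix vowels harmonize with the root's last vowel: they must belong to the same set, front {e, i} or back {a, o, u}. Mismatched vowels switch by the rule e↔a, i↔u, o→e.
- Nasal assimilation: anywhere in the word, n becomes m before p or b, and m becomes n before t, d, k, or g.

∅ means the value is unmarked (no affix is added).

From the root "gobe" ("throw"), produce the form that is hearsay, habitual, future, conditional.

gigobeevib

Attach evidentiality hearsay -a → gobea.
Attach aspect habitual gi- (before consonant 'g') → gigobea.
Attach mood conditional -v → gigobeav.
Attach tense future -ib → gigobeavib.
Apply vowel harmony: gigobeavib → gigobeevib.
Nasal assimilation: no change.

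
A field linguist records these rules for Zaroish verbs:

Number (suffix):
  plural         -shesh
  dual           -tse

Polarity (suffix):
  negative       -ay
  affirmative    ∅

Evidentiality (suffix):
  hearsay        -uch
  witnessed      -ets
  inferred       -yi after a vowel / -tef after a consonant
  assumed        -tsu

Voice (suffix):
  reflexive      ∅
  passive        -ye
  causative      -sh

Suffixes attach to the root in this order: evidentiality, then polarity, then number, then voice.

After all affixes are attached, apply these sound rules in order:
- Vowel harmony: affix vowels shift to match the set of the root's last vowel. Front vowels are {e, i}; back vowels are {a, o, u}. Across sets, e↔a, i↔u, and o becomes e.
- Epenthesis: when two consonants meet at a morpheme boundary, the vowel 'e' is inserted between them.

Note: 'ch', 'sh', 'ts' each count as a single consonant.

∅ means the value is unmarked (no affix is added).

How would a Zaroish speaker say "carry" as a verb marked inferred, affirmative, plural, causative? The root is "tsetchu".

Attach evidentiality inferred -yi (after vowel 'u') → tsetchuyi.
polarity = affirmative: zero marking, form stays tsetchuyi.
Attach number plural -shesh → tsetchuyishesh.
Attach voice causative -sh → tsetchuyisheshsh.
Apply vowel harmony: tsetchuyisheshsh → tsetchuyushashsh.
Apply epenthesis: tsetchuyushashsh → tsetchuyushashesh.

tsetchuyushashesh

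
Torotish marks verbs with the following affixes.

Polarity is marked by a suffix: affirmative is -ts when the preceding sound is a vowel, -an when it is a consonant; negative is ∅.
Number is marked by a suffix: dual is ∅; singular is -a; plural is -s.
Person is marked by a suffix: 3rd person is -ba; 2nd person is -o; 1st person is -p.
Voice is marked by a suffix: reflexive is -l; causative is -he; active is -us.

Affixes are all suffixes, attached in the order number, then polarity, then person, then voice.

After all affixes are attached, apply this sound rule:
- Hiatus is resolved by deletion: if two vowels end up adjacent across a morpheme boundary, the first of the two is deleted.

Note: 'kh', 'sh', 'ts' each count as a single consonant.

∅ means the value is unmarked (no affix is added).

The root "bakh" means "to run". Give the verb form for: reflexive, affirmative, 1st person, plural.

bakhsanpl

Attach number plural -s → bakhs.
Attach polarity affirmative -an (after consonant 's') → bakhsan.
Attach person 1st person -p → bakhsanp.
Attach voice reflexive -l → bakhsanpl.
Vowel deletion: no change.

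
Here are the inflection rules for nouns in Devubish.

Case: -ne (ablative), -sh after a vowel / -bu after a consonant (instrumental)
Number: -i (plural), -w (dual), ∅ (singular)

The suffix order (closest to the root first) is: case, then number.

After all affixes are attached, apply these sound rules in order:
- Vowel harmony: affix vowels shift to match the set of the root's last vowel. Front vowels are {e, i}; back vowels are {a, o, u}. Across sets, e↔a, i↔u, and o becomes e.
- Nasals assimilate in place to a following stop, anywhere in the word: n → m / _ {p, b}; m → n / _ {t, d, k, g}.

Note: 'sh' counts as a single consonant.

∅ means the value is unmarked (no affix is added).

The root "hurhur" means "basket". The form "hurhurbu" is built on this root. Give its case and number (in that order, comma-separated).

Segment: hurhur-bu.
case: -sh/bu → instrumental.
number: ∅ → singular.

instrumental, singular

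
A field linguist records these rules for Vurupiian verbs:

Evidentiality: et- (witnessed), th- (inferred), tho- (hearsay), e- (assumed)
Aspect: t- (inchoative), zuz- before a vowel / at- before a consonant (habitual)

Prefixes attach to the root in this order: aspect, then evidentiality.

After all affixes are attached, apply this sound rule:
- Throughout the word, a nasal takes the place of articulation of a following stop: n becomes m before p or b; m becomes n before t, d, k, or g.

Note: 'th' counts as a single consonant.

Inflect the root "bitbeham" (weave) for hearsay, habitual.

Attach aspect habitual at- (before consonant 'b') → atbitbeham.
Attach evidentiality hearsay tho- → thoatbitbeham.
Nasal assimilation: no change.

thoatbitbeham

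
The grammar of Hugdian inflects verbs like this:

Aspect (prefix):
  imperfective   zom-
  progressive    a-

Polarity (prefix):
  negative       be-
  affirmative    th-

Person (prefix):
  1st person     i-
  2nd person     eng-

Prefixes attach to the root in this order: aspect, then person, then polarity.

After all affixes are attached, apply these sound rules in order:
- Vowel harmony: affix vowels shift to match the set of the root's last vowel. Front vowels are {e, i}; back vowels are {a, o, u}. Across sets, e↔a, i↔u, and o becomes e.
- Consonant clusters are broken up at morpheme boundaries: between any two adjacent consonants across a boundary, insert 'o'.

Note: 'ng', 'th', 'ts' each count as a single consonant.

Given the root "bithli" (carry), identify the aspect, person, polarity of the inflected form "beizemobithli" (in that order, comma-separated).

Segment: be-i-zom-bithli.
aspect: zom- → imperfective.
person: i- → 1st person.
polarity: be- → negative.

imperfective, 1st person, negative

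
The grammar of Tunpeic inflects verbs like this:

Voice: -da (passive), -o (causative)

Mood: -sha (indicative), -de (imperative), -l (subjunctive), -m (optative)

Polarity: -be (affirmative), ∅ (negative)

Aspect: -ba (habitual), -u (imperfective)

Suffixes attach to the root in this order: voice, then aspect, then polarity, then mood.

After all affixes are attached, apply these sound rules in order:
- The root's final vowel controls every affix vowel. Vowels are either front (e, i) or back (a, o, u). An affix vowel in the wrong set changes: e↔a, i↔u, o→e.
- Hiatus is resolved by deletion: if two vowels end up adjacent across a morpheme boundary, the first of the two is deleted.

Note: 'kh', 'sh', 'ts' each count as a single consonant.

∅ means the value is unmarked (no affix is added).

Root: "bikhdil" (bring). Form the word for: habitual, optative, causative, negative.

Attach voice causative -o → bikhdilo.
Attach aspect habitual -ba → bikhdiloba.
polarity = negative: zero marking, form stays bikhdiloba.
Attach mood optative -m → bikhdilobam.
Apply vowel harmony: bikhdilobam → bikhdilebem.
Vowel deletion: no change.

bikhdilebem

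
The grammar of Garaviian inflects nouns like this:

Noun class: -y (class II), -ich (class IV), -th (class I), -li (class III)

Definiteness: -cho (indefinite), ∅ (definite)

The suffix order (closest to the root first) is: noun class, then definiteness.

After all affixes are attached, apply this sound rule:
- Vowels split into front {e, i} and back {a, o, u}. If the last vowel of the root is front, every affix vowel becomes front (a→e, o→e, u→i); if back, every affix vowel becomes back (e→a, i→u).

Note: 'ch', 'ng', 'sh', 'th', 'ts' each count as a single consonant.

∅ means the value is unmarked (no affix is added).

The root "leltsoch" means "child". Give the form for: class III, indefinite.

leltsochlucho

Attach noun class class III -li → leltsochli.
Attach definiteness indefinite -cho → leltsochlicho.
Apply vowel harmony: leltsochlicho → leltsochlucho.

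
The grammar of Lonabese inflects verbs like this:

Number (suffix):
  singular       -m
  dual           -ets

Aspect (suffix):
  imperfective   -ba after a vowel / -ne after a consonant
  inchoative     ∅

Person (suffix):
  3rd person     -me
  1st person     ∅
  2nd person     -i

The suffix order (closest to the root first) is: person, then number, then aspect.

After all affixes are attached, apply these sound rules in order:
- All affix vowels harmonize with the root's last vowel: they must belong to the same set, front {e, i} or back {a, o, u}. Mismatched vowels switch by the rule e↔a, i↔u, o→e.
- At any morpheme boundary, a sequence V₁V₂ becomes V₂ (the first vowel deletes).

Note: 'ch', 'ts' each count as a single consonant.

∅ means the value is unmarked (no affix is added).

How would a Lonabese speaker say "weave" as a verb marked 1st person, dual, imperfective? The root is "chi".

chetsne

person = 1st person: zero marking, form stays chi.
Attach number dual -ets → chiets.
Attach aspect imperfective -ne (after consonant 'ts') → chietsne.
Vowel harmony: no change.
Apply vowel deletion: chietsne → chetsne.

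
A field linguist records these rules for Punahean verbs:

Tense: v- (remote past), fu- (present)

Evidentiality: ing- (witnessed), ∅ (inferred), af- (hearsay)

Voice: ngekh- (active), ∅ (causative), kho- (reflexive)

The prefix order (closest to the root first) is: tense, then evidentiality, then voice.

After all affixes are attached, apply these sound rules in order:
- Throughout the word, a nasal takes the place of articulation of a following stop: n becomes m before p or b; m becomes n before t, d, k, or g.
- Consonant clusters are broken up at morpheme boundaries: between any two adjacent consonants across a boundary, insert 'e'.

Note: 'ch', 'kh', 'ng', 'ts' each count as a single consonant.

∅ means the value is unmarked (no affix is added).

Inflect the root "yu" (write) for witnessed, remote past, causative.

ingeveyu

Attach tense remote past v- → vyu.
Attach evidentiality witnessed ing- → ingvyu.
voice = causative: zero marking, form stays ingvyu.
Nasal assimilation: no change.
Apply epenthesis: ingvyu → ingeveyu.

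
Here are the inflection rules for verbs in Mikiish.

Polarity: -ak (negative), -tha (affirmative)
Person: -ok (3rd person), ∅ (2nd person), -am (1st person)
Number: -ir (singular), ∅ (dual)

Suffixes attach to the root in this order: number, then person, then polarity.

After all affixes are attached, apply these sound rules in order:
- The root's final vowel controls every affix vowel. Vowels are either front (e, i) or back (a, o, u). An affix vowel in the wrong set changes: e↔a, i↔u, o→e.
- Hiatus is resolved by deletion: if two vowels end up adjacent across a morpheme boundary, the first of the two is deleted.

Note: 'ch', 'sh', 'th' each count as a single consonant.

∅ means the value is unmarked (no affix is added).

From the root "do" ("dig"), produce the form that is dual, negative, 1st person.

damak

number = dual: zero marking, form stays do.
Attach person 1st person -am → doam.
Attach polarity negative -ak → doamak.
Vowel harmony: no change.
Apply vowel deletion: doamak → damak.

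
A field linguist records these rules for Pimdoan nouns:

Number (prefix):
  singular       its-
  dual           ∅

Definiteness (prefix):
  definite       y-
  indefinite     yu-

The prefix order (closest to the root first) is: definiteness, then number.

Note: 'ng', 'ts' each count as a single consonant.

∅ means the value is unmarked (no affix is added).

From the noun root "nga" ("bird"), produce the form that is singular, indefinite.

itsyunga

Attach definiteness indefinite yu- → yunga.
Attach number singular its- → itsyunga.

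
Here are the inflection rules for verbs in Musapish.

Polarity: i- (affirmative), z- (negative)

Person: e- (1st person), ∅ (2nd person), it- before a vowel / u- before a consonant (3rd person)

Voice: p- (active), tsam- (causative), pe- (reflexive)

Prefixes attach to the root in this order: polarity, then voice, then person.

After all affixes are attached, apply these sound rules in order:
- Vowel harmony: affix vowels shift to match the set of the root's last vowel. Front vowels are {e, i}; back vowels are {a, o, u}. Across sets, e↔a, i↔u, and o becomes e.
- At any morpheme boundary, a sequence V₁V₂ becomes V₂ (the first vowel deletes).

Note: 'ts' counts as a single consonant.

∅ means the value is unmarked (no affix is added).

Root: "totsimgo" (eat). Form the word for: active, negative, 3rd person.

upztotsimgo

Attach polarity negative z- → ztotsimgo.
Attach voice active p- → pztotsimgo.
Attach person 3rd person u- (before consonant 'p') → upztotsimgo.
Vowel harmony: no change.
Vowel deletion: no change.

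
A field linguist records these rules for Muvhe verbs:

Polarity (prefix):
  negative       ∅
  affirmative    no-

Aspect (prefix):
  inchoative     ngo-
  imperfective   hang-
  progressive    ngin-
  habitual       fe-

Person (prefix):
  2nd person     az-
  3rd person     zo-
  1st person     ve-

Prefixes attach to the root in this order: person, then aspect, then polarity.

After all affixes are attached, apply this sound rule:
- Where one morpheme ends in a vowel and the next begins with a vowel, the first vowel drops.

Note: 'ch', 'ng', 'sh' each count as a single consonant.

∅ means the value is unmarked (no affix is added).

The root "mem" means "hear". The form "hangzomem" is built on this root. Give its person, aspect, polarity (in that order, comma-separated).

Segment: hang-zo-mem.
person: zo- → 3rd person.
aspect: hang- → imperfective.
polarity: ∅ → negative.

3rd person, imperfective, negative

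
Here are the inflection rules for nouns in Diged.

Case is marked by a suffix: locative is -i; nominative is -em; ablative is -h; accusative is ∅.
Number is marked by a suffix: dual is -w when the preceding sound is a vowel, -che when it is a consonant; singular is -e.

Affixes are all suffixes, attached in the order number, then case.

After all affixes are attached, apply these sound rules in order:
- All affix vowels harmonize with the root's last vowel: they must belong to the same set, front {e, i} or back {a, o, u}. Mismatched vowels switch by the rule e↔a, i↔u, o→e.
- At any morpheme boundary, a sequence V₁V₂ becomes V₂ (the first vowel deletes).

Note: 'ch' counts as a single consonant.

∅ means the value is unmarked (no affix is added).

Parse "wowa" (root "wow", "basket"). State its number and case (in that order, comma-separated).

Segment: wow-e.
number: -e → singular.
case: ∅ → accusative.

singular, accusative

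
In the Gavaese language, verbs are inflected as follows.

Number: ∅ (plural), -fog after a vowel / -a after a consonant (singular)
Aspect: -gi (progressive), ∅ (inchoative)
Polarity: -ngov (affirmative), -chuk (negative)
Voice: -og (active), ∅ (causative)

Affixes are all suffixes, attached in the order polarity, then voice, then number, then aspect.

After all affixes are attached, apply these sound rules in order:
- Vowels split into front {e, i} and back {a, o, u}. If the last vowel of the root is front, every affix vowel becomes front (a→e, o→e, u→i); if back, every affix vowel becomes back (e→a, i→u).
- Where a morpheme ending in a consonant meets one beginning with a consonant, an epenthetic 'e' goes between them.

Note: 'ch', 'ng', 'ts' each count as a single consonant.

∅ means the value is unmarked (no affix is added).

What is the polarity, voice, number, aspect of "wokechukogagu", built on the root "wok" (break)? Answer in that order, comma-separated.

Segment: wok-chuk-og-a-gi.
polarity: -chuk → negative.
voice: -og → active.
number: -fog/a → singular.
aspect: -gi → progressive.

negative, active, singular, progressive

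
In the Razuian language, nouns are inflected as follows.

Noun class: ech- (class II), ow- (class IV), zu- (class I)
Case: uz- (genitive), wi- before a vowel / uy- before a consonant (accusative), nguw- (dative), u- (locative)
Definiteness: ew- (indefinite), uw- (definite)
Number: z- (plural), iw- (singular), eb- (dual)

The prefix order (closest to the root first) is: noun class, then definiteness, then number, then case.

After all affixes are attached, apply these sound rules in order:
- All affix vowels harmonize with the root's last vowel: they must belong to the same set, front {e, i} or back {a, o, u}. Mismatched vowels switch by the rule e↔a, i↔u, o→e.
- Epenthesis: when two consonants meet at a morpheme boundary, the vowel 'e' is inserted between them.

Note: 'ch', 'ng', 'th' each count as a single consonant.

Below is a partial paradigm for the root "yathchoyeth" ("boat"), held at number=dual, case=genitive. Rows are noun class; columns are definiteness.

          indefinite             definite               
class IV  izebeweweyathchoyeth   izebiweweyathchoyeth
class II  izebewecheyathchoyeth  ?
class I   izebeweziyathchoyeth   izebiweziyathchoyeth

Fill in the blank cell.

izebiwecheyathchoyeth

Attach noun class class II ech- → echyathchoyeth.
Attach definiteness definite uw- → uwechyathchoyeth.
Attach number dual eb- → ebuwechyathchoyeth.
Attach case genitive uz- → uzebuwechyathchoyeth.
Apply vowel harmony: uzebuwechyathchoyeth → izebiwechyathchoyeth.
Apply epenthesis: izebiwechyathchoyeth → izebiwecheyathchoyeth.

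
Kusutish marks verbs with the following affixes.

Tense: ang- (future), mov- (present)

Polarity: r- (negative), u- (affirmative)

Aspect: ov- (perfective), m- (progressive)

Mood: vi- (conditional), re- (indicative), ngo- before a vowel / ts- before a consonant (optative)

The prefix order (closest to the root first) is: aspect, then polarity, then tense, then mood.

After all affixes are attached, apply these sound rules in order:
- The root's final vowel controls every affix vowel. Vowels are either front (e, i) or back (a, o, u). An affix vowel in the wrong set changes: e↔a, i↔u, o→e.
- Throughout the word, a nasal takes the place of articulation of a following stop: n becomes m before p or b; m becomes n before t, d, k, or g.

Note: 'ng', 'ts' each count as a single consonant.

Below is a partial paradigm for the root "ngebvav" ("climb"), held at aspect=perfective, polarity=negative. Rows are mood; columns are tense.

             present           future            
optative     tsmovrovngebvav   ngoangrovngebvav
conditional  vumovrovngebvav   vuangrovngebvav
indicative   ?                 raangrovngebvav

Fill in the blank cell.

ramovrovngebvav

Attach aspect perfective ov- → ovngebvav.
Attach polarity negative r- → rovngebvav.
Attach tense present mov- → movrovngebvav.
Attach mood indicative re- → removrovngebvav.
Apply vowel harmony: removrovngebvav → ramovrovngebvav.
Nasal assimilation: no change.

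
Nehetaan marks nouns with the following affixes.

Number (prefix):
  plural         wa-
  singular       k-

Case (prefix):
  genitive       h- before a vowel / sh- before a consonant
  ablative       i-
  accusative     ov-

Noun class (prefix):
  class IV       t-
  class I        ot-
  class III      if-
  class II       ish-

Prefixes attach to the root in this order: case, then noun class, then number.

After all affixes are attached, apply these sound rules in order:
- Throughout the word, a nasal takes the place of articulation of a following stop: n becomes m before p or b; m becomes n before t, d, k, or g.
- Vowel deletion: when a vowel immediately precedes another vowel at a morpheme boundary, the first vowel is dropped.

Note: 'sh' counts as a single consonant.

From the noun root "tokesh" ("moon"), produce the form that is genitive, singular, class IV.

ktshtokesh

Attach case genitive sh- (before consonant 't') → shtokesh.
Attach noun class class IV t- → tshtokesh.
Attach number singular k- → ktshtokesh.
Nasal assimilation: no change.
Vowel deletion: no change.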